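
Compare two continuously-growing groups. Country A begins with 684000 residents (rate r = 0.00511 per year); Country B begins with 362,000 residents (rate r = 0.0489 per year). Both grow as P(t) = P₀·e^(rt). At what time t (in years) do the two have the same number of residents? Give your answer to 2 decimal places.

t ≈ 14.53 years

684000·e^(0.00511t) = 362000·e^(0.0489t)
684000/362000 = e^((0.0489 − 0.00511)t) → ln(1.8895) = 0.04379·t
t = 0.63631 / 0.04379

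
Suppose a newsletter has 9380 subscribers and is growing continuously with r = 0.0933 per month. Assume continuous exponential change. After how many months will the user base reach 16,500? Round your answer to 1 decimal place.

16500 = 9380 · e^(0.0933·t)
t = ln(16500/9380) / 0.0933 = ln(1.75906) / 0.0933 = 0.56478 / 0.0933

t ≈ 6.1 months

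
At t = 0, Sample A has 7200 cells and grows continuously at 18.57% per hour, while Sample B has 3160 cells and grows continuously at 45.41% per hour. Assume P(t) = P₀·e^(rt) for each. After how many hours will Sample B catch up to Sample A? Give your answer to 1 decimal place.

7200·e^(0.1857t) = 3160·e^(0.4541t)
7200/3160 = e^((0.4541 − 0.1857)t) → ln(2.27848) = 0.2684·t
t = 0.82351 / 0.2684

t ≈ 3.1 hours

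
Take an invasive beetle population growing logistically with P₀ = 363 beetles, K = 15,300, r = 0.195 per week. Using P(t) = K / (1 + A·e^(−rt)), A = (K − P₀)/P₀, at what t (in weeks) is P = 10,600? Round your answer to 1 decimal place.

A = (15300 − 363)/363 = 41.14876
10600 = 15300/(1 + 41.14876·e^(−0.195t)) → 1 + 41.14876·e^(−0.195t) = 1.4434
e^(−0.195t) = 0.010775 → t = ln(92.80359)/0.195 = 4.53049/0.195

t ≈ 23.2 weeks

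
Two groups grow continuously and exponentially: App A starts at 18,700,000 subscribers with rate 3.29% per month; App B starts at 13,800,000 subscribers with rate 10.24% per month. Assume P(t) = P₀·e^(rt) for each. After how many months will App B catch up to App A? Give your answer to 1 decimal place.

t ≈ 4.4 months

18700000·e^(0.0329t) = 13800000·e^(0.1024t)
18700000/13800000 = e^((0.1024 − 0.0329)t) → ln(1.35507) = 0.0695·t
t = 0.30385 / 0.0695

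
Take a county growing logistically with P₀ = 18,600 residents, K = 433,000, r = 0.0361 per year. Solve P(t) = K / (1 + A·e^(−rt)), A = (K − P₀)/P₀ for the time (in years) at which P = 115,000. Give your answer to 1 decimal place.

A = (433000 − 18600)/18600 = 22.27957
115000 = 433000/(1 + 22.27957·e^(−0.0361t)) → 1 + 22.27957·e^(−0.0361t) = 3.76522
e^(−0.0361t) = 0.124114 → t = ln(8.05708)/0.0361 = 2.08655/0.0361

t ≈ 57.8 years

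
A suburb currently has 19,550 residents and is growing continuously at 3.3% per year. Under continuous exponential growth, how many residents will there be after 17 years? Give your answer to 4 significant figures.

≈ 34,260 residents

P(17) = 19550 · e^(0.033·17) = 19550 · e^(0.561)
= 19550 · 1.75242 ≈ 34259.89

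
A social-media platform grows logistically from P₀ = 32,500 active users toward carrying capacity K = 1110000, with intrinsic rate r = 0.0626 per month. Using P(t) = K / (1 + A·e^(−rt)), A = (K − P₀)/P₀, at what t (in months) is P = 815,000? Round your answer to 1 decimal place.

t ≈ 72.2 months

A = (1110000 − 32500)/32500 = 33.15385
815000 = 1110000/(1 + 33.15385·e^(−0.0626t)) → 1 + 33.15385·e^(−0.0626t) = 1.36196
e^(−0.0626t) = 0.010918 → t = ln(91.59452)/0.0626 = 4.51737/0.0626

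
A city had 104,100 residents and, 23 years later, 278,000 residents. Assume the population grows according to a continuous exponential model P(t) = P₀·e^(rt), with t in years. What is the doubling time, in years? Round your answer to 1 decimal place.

doubling time ≈ 16.2 years

r = ln(278000/104100) / 23 = ln(2.67051) / 23 ≈ 0.042707 per year
doubling time = ln 2 / |r| = 0.69315 / 0.042707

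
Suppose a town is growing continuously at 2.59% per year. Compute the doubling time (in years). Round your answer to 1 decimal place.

doubling time = ln(2) / |r| = 0.69315 / 0.0259

doubling time ≈ 26.8 years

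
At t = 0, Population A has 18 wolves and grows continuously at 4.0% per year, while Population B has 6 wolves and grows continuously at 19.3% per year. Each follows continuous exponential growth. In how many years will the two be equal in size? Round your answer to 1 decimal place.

t ≈ 7.2 years

18·e^(0.04t) = 6·e^(0.193t)
18/6 = e^((0.193 − 0.04)t) → ln(3) = 0.153·t
t = 1.09861 / 0.153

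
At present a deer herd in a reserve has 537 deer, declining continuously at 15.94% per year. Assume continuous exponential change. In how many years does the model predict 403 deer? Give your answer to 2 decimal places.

403 = 537 · e^(-0.1594·t)
t = ln(403/537) / -0.1594 = ln(0.75047) / -0.1594 = -0.28706 / -0.1594

t ≈ 1.80 years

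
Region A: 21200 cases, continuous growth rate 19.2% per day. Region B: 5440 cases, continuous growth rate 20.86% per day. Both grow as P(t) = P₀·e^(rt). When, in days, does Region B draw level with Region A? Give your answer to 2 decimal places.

21200·e^(0.192t) = 5440·e^(0.2086t)
21200/5440 = e^((0.2086 − 0.192)t) → ln(3.89706) = 0.0166·t
t = 1.36022 / 0.0166

t ≈ 81.94 days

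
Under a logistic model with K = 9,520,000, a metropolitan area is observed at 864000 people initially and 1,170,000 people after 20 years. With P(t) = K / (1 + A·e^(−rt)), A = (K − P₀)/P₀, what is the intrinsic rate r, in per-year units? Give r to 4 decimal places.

r ≈ 0.0170 per year

A = (9520000 − 864000)/864000 = 10.01852
1170000 = 9520000/(1 + 10.01852·e^(−r·20)) → e^(−20r) = (8.13675 − 1)/10.01852 = 0.712356
r = −ln(0.712356)/20 = 0.33918/20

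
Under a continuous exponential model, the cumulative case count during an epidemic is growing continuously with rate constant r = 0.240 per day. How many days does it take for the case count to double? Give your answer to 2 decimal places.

doubling time = ln(2) / |r| = 0.69315 / 0.24

doubling time ≈ 2.89 days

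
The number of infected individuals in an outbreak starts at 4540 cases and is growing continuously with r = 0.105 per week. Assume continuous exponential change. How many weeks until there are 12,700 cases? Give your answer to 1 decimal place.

t ≈ 9.8 weeks

12700 = 4540 · e^(0.105·t)
t = ln(12700/4540) / 0.105 = ln(2.79736) / 0.105 = 1.02867 / 0.105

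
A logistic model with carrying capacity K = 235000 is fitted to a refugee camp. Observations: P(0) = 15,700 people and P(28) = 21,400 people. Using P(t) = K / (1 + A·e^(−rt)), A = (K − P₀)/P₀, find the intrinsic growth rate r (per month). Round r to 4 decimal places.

r ≈ 0.0120 per month

A = (235000 − 15700)/15700 = 13.96815
21400 = 235000/(1 + 13.96815·e^(−r·28)) → e^(−28r) = (10.98131 − 1)/13.96815 = 0.714576
r = −ln(0.714576)/28 = 0.33607/28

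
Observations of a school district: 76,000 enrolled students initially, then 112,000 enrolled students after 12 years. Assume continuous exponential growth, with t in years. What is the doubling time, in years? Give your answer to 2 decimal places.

doubling time ≈ 21.45 years

r = ln(112000/76000) / 12 = ln(1.47368) / 12 ≈ 0.032314 per year
doubling time = ln 2 / |r| = 0.69315 / 0.032314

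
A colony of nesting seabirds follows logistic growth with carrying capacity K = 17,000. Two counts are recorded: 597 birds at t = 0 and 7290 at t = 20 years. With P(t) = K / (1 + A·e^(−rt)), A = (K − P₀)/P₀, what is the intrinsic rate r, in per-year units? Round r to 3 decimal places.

r ≈ 0.151 per year

A = (17000 − 597)/597 = 27.47571
7290 = 17000/(1 + 27.47571·e^(−r·20)) → e^(−20r) = (2.33196 − 1)/27.47571 = 0.048478
r = −ln(0.048478)/20 = 3.02665/20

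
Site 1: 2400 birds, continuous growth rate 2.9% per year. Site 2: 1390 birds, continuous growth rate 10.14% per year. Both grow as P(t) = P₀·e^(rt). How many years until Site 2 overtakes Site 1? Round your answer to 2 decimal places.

t ≈ 7.54 years

2400·e^(0.029t) = 1390·e^(0.1014t)
2400/1390 = e^((0.1014 − 0.029)t) → ln(1.72662) = 0.0724·t
t = 0.54616 / 0.0724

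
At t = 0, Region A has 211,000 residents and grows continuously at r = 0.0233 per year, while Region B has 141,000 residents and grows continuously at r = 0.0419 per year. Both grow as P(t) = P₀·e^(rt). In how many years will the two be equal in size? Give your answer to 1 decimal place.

211000·e^(0.0233t) = 141000·e^(0.0419t)
211000/141000 = e^((0.0419 − 0.0233)t) → ln(1.49645) = 0.0186·t
t = 0.4031 / 0.0186

t ≈ 21.7 years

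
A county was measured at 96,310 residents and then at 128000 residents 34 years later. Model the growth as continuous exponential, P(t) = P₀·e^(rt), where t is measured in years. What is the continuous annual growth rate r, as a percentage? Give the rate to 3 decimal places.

128000 = 96310 · e^(r·34)
e^(34r) = 128000/96310 = 1.32904
r = ln(1.32904) / 34 = 0.28446 / 34

r ≈ 0.837% per year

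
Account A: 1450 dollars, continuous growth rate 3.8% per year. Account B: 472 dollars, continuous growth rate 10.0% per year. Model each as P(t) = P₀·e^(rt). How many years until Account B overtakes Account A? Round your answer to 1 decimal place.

t ≈ 18.1 years

1450·e^(0.038t) = 472·e^(0.1t)
1450/472 = e^((0.1 − 0.038)t) → ln(3.07203) = 0.062·t
t = 1.12234 / 0.062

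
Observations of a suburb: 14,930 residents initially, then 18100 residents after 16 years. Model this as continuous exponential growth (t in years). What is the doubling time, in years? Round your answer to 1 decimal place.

doubling time ≈ 57.6 years

r = ln(18100/14930) / 16 = ln(1.21232) / 16 ≈ 0.012034 per year
doubling time = ln 2 / |r| = 0.69315 / 0.012034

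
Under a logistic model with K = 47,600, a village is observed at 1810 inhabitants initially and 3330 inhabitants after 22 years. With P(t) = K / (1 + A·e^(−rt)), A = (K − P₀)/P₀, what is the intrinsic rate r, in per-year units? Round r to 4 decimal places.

A = (47600 − 1810)/1810 = 25.29834
3330 = 47600/(1 + 25.29834·e^(−r·22)) → e^(−22r) = (14.29429 − 1)/25.29834 = 0.525501
r = −ln(0.525501)/22 = 0.6434/22

r ≈ 0.0292 per year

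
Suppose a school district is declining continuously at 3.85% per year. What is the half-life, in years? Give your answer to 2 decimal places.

half-life ≈ 18.00 years

half-life = ln(2) / |r| = 0.69315 / 0.0385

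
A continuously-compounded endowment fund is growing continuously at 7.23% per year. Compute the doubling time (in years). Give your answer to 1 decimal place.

doubling time ≈ 9.6 years

doubling time = ln(2) / |r| = 0.69315 / 0.0723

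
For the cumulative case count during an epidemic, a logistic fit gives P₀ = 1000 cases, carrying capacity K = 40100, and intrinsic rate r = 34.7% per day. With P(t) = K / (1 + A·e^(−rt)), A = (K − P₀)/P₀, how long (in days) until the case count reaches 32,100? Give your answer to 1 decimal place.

A = (40100 − 1000)/1000 = 39.1
32100 = 40100/(1 + 39.1·e^(−0.347t)) → 1 + 39.1·e^(−0.347t) = 1.24922
e^(−0.347t) = 0.006374 → t = ln(156.88875)/0.347 = 5.05554/0.347

t ≈ 14.6 days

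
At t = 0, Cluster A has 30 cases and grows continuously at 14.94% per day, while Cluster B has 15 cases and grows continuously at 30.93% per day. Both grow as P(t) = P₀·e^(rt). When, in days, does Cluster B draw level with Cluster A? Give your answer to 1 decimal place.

30·e^(0.1494t) = 15·e^(0.3093t)
30/15 = e^((0.3093 − 0.1494)t) → ln(2) = 0.1599·t
t = 0.69315 / 0.1599

t ≈ 4.3 days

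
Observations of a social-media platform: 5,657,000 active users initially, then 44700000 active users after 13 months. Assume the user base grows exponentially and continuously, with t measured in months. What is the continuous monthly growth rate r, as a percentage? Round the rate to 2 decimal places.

44700000 = 5657000 · e^(r·13)
e^(13r) = 44700000/5657000 = 7.90171
r = ln(7.90171) / 13 = 2.06708 / 13

r ≈ 15.90% per month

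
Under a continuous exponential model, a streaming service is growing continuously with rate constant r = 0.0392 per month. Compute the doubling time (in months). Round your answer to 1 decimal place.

doubling time = ln(2) / |r| = 0.69315 / 0.0392

doubling time ≈ 17.7 months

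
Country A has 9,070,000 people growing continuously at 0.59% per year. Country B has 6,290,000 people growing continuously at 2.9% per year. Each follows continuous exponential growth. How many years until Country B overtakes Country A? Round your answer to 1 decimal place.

9070000·e^(0.0059t) = 6290000·e^(0.029t)
9070000/6290000 = e^((0.029 − 0.0059)t) → ln(1.44197) = 0.0231·t
t = 0.36601 / 0.0231

t ≈ 15.8 years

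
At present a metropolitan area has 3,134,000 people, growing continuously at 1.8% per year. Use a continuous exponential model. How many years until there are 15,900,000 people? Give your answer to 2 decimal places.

t ≈ 90.22 years

15900000 = 3134000 · e^(0.018·t)
t = ln(15900000/3134000) / 0.018 = ln(5.07339) / 0.018 = 1.62401 / 0.018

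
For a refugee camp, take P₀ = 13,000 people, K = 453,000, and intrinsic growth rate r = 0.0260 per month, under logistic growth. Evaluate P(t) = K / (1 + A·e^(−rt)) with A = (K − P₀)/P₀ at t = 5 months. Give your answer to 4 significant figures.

A = (453000 − 13000)/13000 = 33.84615
P(5) = 453000 / (1 + 33.84615·e^(−0.026·5)) = 453000 / (1 + 33.84615·0.878095)
= 453000 / 30.72015 ≈ 14746.02

≈ 14,750 people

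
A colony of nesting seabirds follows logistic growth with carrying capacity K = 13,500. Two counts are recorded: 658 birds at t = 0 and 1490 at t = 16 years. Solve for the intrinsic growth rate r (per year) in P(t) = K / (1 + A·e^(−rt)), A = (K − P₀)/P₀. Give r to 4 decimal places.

A = (13500 − 658)/658 = 19.51672
1490 = 13500/(1 + 19.51672·e^(−r·16)) → e^(−16r) = (9.0604 − 1)/19.51672 = 0.413
r = −ln(0.413)/16 = 0.88431/16

r ≈ 0.0553 per year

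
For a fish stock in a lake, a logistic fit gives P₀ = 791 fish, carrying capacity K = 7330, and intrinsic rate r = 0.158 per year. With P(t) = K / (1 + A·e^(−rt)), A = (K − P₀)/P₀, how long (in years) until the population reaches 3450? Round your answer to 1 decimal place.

A = (7330 − 791)/791 = 8.26675
3450 = 7330/(1 + 8.26675·e^(−0.158t)) → 1 + 8.26675·e^(−0.158t) = 2.12464
e^(−0.158t) = 0.136043 → t = ln(7.35059)/0.158 = 1.99478/0.158

t ≈ 12.6 years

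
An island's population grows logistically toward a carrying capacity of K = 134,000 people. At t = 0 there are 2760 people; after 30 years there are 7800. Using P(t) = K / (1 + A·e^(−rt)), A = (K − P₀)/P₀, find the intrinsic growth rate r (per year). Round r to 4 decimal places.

A = (134000 − 2760)/2760 = 47.55072
7800 = 134000/(1 + 47.55072·e^(−r·30)) → e^(−30r) = (17.17949 − 1)/47.55072 = 0.340257
r = −ln(0.340257)/30 = 1.07805/30

r ≈ 0.0359 per year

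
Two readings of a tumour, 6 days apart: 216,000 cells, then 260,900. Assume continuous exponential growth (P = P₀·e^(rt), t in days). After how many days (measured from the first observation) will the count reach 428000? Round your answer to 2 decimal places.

r = ln(260900/216000) / 6 ≈ 0.031476 per day
t = ln(428000/216000) / r = 0.68384 / 0.031476 ≈ 21.726

t ≈ 21.73 days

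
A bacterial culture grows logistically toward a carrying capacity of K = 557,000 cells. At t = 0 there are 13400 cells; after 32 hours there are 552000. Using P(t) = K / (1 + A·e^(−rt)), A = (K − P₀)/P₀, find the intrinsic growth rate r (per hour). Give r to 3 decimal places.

r ≈ 0.263 per hour

A = (557000 − 13400)/13400 = 40.56716
552000 = 557000/(1 + 40.56716·e^(−r·32)) → e^(−32r) = (1.00906 − 1)/40.56716 = 0.000223
r = −ln(0.000223)/32 = 8.40707/32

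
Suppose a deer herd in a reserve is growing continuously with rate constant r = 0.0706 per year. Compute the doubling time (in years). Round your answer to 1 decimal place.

doubling time ≈ 9.8 years

doubling time = ln(2) / |r| = 0.69315 / 0.0706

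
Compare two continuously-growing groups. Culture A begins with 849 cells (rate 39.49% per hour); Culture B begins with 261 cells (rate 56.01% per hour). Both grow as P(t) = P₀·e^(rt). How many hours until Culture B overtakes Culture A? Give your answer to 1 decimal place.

t ≈ 7.1 hours

849·e^(0.3949t) = 261·e^(0.5601t)
849/261 = e^((0.5601 − 0.3949)t) → ln(3.25287) = 0.1652·t
t = 1.17954 / 0.1652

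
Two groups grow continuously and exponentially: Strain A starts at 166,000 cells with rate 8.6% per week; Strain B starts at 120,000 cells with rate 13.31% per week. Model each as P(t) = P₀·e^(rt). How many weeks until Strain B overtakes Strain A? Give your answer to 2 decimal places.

t ≈ 6.89 weeks

166000·e^(0.086t) = 120000·e^(0.1331t)
166000/120000 = e^((0.1331 − 0.086)t) → ln(1.38333) = 0.0471·t
t = 0.3245 / 0.0471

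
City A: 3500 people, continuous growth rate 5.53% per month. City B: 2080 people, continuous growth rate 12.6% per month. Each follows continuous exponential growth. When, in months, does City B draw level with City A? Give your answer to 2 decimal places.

3500·e^(0.0553t) = 2080·e^(0.126t)
3500/2080 = e^((0.126 − 0.0553)t) → ln(1.68269) = 0.0707·t
t = 0.5204 / 0.0707

t ≈ 7.36 months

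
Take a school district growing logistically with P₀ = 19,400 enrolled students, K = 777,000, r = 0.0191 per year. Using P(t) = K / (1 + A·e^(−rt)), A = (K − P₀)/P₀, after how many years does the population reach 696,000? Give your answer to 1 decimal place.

t ≈ 304.5 years

A = (777000 − 19400)/19400 = 39.05155
696000 = 777000/(1 + 39.05155·e^(−0.0191t)) → 1 + 39.05155·e^(−0.0191t) = 1.11638
e^(−0.0191t) = 0.00298 → t = ln(335.55403)/0.0191 = 5.81578/0.0191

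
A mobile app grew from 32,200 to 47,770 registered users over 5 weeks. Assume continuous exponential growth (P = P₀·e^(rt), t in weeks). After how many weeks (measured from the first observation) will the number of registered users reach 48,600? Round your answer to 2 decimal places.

r = ln(47770/32200) / 5 ≈ 0.078886 per week
t = ln(48600/32200) / r = 0.41166 / 0.078886 ≈ 5.218

t ≈ 5.22 weeks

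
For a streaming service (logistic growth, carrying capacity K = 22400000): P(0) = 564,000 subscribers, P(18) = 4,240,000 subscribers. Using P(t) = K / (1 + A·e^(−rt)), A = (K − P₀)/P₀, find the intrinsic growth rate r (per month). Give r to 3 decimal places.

r ≈ 0.122 per month

A = (22400000 − 564000)/564000 = 38.71631
4240000 = 22400000/(1 + 38.71631·e^(−r·18)) → e^(−18r) = (5.28302 − 1)/38.71631 = 0.110626
r = −ln(0.110626)/18 = 2.2016/18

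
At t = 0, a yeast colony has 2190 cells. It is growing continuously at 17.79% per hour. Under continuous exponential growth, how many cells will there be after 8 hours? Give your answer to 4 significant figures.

≈ 9,089 cells

P(8) = 2190 · e^(0.1779·8) = 2190 · e^(1.4232)
= 2190 · 4.15038 ≈ 9089.33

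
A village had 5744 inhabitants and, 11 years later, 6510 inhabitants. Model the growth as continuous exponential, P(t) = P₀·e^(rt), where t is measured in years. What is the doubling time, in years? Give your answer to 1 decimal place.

r = ln(6510/5744) / 11 = ln(1.13336) / 11 ≈ 0.01138 per year
doubling time = ln 2 / |r| = 0.69315 / 0.01138

doubling time ≈ 60.9 years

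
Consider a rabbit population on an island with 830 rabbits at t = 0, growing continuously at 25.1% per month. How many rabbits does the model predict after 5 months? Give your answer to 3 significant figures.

≈ 2,910 rabbits

P(5) = 830 · e^(0.251·5) = 830 · e^(1.255)
= 830 · 3.50784 ≈ 2911.51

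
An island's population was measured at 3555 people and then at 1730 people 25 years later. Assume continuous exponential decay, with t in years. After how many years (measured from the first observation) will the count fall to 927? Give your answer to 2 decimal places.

t ≈ 46.66 years

r = ln(1730/3555) / 25 ≈ -0.028809 per year
t = ln(927/3555) / r = -1.34416 / -0.028809 ≈ 46.657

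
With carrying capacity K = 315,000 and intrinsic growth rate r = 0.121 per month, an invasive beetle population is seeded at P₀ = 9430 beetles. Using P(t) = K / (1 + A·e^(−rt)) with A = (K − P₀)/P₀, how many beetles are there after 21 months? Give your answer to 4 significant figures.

≈ 88,660 beetles

A = (315000 − 9430)/9430 = 32.40403
P(21) = 315000 / (1 + 32.40403·e^(−0.121·21)) = 315000 / (1 + 32.40403·0.078788)
= 315000 / 3.55303 ≈ 88656.6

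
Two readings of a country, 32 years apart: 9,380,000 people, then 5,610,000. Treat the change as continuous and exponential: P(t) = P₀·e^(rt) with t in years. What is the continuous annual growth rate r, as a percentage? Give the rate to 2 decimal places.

5610000 = 9380000 · e^(r·32)
e^(32r) = 5610000/9380000 = 0.59808
r = ln(0.59808) / 32 = -0.51403 / 32

r ≈ -1.61% per year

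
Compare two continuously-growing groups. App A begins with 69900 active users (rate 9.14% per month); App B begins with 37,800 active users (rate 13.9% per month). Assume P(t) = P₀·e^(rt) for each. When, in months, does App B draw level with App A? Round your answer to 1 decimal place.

69900·e^(0.0914t) = 37800·e^(0.139t)
69900/37800 = e^((0.139 − 0.0914)t) → ln(1.84921) = 0.0476·t
t = 0.61476 / 0.0476

t ≈ 12.9 months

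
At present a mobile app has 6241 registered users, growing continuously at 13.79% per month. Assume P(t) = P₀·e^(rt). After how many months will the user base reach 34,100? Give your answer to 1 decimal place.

t ≈ 12.3 months

34100 = 6241 · e^(0.1379·t)
t = ln(34100/6241) / 0.1379 = ln(5.46387) / 0.1379 = 1.69816 / 0.1379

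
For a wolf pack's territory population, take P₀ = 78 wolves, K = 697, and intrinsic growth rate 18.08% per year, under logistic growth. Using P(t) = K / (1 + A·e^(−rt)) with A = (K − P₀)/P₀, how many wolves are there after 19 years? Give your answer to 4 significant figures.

A = (697 − 78)/78 = 7.9359
P(19) = 697 / (1 + 7.9359·e^(−0.1808·19)) = 697 / (1 + 7.9359·0.032219)
= 697 / 1.25569 ≈ 555.07

≈ 555.1 wolves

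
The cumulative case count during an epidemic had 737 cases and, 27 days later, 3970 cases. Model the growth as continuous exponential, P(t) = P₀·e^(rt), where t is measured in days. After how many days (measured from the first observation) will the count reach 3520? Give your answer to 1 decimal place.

r = ln(3970/737) / 27 ≈ 0.062368 per day
t = ln(3520/737) / r = 1.56363 / 0.062368 ≈ 25.071

t ≈ 25.1 days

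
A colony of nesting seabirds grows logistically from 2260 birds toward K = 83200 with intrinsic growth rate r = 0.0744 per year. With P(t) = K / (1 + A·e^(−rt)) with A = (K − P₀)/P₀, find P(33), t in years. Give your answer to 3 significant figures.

A = (83200 − 2260)/2260 = 35.81416
P(33) = 83200 / (1 + 35.81416·e^(−0.0744·33)) = 83200 / (1 + 35.81416·0.085846)
= 83200 / 4.0745 ≈ 20419.67

≈ 20,400 birds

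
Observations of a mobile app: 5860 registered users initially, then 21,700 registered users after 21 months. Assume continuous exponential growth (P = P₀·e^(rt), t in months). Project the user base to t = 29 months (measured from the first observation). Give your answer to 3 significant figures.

r = ln(21700/5860) / 21 ≈ 0.062341 per month
P(29) = 5860 · e^(0.062341·29) = 5860 · 6.09758 ≈ 35731.79

≈ 35,700 registered users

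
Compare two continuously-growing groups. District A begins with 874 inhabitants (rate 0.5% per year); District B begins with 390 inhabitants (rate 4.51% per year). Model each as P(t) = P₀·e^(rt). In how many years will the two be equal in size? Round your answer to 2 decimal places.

874·e^(0.005t) = 390·e^(0.0451t)
874/390 = e^((0.0451 − 0.005)t) → ln(2.24103) = 0.0401·t
t = 0.80693 / 0.0401

t ≈ 20.12 years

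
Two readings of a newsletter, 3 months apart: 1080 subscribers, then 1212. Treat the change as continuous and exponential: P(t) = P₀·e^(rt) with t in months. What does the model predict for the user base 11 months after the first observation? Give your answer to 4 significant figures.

≈ 1,648 subscribers

r = ln(1212/1080) / 3 ≈ 0.038437 per month
P(11) = 1080 · e^(0.038437·11) = 1080 · 1.52624 ≈ 1648.34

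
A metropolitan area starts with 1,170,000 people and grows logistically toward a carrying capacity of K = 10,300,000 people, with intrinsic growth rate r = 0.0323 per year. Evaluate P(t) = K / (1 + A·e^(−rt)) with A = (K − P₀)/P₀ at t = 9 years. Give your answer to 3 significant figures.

≈ 1,510,000 people

A = (10300000 − 1170000)/1170000 = 7.80342
P(9) = 10300000 / (1 + 7.80342·e^(−0.0323·9)) = 10300000 / (1 + 7.80342·0.74774)
= 10300000 / 6.83493 ≈ 1506965.37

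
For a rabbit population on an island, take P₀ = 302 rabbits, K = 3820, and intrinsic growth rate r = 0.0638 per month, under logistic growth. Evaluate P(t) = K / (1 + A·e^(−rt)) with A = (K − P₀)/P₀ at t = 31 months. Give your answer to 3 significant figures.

≈ 1,460 rabbits

A = (3820 − 302)/302 = 11.64901
P(31) = 3820 / (1 + 11.64901·e^(−0.0638·31)) = 3820 / (1 + 11.64901·0.138373)
= 3820 / 2.61191 ≈ 1462.53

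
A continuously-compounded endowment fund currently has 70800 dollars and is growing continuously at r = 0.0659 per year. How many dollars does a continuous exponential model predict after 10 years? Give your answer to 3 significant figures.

P(10) = 70800 · e^(0.0659·10) = 70800 · e^(0.659)
= 70800 · 1.93286 ≈ 136846.38

≈ 137,000 dollars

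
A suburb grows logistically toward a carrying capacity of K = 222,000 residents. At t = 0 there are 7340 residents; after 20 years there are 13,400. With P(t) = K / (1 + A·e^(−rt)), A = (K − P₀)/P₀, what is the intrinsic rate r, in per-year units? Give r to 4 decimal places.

A = (222000 − 7340)/7340 = 29.24523
13400 = 222000/(1 + 29.24523·e^(−r·20)) → e^(−20r) = (16.56716 − 1)/29.24523 = 0.532298
r = −ln(0.532298)/20 = 0.63055/20

r ≈ 0.0315 per year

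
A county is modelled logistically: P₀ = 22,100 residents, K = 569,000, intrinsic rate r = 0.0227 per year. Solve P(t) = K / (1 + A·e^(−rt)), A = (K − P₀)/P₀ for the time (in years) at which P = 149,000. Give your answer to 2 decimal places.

t ≈ 95.70 years

A = (569000 − 22100)/22100 = 24.74661
149000 = 569000/(1 + 24.74661·e^(−0.0227t)) → 1 + 24.74661·e^(−0.0227t) = 3.81879
e^(−0.0227t) = 0.113906 → t = ln(8.77915)/0.0227 = 2.17238/0.0227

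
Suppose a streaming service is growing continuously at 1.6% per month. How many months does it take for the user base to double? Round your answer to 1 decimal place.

doubling time = ln(2) / |r| = 0.69315 / 0.016

doubling time ≈ 43.3 months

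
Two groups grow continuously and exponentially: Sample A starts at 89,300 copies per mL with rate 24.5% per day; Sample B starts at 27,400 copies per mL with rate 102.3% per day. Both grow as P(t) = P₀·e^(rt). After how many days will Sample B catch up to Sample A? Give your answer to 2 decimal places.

t ≈ 1.52 days

89300·e^(0.245t) = 27400·e^(1.023t)
89300/27400 = e^((1.023 − 0.245)t) → ln(3.25912) = 0.778·t
t = 1.18146 / 0.778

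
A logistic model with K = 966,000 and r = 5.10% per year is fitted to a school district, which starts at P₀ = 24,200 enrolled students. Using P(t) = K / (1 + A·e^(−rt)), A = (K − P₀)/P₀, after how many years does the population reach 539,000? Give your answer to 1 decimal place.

A = (966000 − 24200)/24200 = 38.91736
539000 = 966000/(1 + 38.91736·e^(−0.051t)) → 1 + 38.91736·e^(−0.051t) = 1.79221
e^(−0.051t) = 0.020356 → t = ln(49.12519)/0.051 = 3.89437/0.051

t ≈ 76.4 years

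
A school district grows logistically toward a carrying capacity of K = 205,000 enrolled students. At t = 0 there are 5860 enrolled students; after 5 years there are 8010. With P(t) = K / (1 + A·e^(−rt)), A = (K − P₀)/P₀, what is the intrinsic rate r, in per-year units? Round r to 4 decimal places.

r ≈ 0.0647 per year

A = (205000 − 5860)/5860 = 33.98294
8010 = 205000/(1 + 33.98294·e^(−r·5)) → e^(−5r) = (25.59301 − 1)/33.98294 = 0.723687
r = −ln(0.723687)/5 = 0.3234/5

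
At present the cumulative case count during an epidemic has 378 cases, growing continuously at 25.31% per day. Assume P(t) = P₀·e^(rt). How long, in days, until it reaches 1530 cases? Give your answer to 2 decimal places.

1530 = 378 · e^(0.2531·t)
t = ln(1530/378) / 0.2531 = ln(4.04762) / 0.2531 = 1.39813 / 0.2531

t ≈ 5.52 days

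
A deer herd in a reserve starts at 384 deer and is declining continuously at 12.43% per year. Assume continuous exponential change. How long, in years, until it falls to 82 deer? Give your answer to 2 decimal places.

t ≈ 12.42 years

82 = 384 · e^(-0.1243·t)
t = ln(82/384) / -0.1243 = ln(0.21354) / -0.1243 = -1.54392 / -0.1243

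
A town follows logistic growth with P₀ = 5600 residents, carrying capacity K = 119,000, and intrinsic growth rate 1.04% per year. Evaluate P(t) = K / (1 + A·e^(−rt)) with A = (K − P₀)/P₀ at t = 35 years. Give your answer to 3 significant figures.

A = (119000 − 5600)/5600 = 20.25
P(35) = 119000 / (1 + 20.25·e^(−0.0104·35)) = 119000 / (1 + 20.25·0.694891)
= 119000 / 15.07155 ≈ 7895.67

≈ 7,900 residents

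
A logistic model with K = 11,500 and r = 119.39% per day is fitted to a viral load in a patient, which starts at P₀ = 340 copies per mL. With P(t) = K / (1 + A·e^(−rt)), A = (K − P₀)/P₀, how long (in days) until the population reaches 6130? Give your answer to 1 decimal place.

A = (11500 − 340)/340 = 32.82353
6130 = 11500/(1 + 32.82353·e^(−1.1939t)) → 1 + 32.82353·e^(−1.1939t) = 1.87602
e^(−1.1939t) = 0.026689 → t = ln(37.46895)/1.1939 = 3.62351/1.1939

t ≈ 3.0 days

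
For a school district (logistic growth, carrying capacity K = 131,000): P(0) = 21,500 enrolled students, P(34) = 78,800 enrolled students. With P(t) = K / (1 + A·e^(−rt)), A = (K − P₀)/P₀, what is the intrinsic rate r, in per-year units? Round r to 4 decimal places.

r ≈ 0.0600 per year

A = (131000 − 21500)/21500 = 5.09302
78800 = 131000/(1 + 5.09302·e^(−r·34)) → e^(−34r) = (1.66244 − 1)/5.09302 = 0.130067
r = −ln(0.130067)/34 = 2.0397/34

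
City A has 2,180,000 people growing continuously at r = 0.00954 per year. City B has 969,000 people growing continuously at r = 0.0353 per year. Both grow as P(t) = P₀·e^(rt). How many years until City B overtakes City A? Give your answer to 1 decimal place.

2180000·e^(0.00954t) = 969000·e^(0.0353t)
2180000/969000 = e^((0.0353 − 0.00954)t) → ln(2.24974) = 0.02576·t
t = 0.81082 / 0.02576

t ≈ 31.5 years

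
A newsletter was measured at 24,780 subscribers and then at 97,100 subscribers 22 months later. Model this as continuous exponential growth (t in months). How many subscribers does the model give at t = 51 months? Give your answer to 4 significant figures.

≈ 587,600 subscribers

r = ln(97100/24780) / 22 ≈ 0.062077 per month
P(51) = 24780 · e^(0.062077·51) = 24780 · 23.71129 ≈ 587565.79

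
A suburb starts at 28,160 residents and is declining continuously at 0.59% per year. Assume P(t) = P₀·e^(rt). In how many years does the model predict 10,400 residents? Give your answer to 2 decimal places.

t ≈ 168.83 years

10400 = 28160 · e^(-0.0059·t)
t = ln(10400/28160) / -0.0059 = ln(0.36932) / -0.0059 = -0.9961 / -0.0059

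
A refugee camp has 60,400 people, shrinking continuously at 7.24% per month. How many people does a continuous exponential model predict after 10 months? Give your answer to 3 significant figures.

P(10) = 60400 · e^(-0.0724·10) = 60400 · e^(-0.724)
= 60400 · 0.48481 ≈ 29282.47

≈ 29,300 people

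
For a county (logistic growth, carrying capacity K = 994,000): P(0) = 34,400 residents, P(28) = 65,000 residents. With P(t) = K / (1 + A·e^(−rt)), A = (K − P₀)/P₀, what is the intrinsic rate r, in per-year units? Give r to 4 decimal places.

r ≈ 0.0239 per year

A = (994000 − 34400)/34400 = 27.89535
65000 = 994000/(1 + 27.89535·e^(−r·28)) → e^(−28r) = (15.29231 − 1)/27.89535 = 0.512355
r = −ln(0.512355)/28 = 0.66874/28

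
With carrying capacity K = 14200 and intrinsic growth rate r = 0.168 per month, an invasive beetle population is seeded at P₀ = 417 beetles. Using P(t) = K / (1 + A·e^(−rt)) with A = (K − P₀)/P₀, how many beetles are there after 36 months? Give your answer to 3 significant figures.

≈ 13,200 beetles

A = (14200 − 417)/417 = 33.05276
P(36) = 14200 / (1 + 33.05276·e^(−0.168·36)) = 14200 / (1 + 33.05276·0.002363)
= 14200 / 1.07809 ≈ 13171.44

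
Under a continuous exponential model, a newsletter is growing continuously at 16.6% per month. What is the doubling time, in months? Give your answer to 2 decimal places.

doubling time ≈ 4.18 months

doubling time = ln(2) / |r| = 0.69315 / 0.166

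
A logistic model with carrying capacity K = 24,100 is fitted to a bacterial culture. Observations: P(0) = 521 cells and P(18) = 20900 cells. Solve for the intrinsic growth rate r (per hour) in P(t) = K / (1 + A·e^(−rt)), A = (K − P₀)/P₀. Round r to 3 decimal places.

A = (24100 − 521)/521 = 45.2572
20900 = 24100/(1 + 45.2572·e^(−r·18)) → e^(−18r) = (1.15311 − 1)/45.2572 = 0.003383
r = −ln(0.003383)/18 = 5.68896/18

r ≈ 0.316 per hour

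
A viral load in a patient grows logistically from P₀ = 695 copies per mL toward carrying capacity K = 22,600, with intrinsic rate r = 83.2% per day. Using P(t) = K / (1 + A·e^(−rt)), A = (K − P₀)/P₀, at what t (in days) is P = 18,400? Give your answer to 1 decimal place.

t ≈ 5.9 days

A = (22600 − 695)/695 = 31.51799
18400 = 22600/(1 + 31.51799·e^(−0.832t)) → 1 + 31.51799·e^(−0.832t) = 1.22826
e^(−0.832t) = 0.007242 → t = ln(138.07879)/0.832 = 4.92782/0.832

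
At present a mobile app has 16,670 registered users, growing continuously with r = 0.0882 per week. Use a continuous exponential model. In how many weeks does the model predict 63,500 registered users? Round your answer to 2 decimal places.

t ≈ 15.16 weeks

63500 = 16670 · e^(0.0882·t)
t = ln(63500/16670) / 0.0882 = ln(3.80924) / 0.0882 = 1.33743 / 0.0882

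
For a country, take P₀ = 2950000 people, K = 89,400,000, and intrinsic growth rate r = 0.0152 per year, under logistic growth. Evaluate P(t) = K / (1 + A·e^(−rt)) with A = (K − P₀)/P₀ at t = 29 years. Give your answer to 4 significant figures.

≈ 4,502,000 people

A = (89400000 − 2950000)/2950000 = 29.30508
P(29) = 89400000 / (1 + 29.30508·e^(−0.0152·29)) = 89400000 / (1 + 29.30508·0.643521)
= 89400000 / 19.85845 ≈ 4501862.13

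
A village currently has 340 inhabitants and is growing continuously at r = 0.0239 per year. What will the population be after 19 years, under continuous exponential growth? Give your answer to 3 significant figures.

≈ 535 inhabitants

P(19) = 340 · e^(0.0239·19) = 340 · e^(0.4541)
= 340 · 1.57476 ≈ 535.42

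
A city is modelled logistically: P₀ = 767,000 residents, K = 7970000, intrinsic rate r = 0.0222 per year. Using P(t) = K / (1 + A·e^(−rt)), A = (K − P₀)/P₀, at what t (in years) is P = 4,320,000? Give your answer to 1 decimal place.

t ≈ 108.5 years

A = (7970000 − 767000)/767000 = 9.39113
4320000 = 7970000/(1 + 9.39113·e^(−0.0222t)) → 1 + 9.39113·e^(−0.0222t) = 1.84491
e^(−0.0222t) = 0.089969 → t = ln(11.11499)/0.0222 = 2.40829/0.0222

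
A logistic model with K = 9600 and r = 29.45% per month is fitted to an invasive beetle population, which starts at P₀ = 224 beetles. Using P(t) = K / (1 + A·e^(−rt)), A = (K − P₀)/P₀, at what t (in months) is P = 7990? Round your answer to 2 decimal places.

t ≈ 18.12 months

A = (9600 − 224)/224 = 41.85714
7990 = 9600/(1 + 41.85714·e^(−0.2945t)) → 1 + 41.85714·e^(−0.2945t) = 1.2015
e^(−0.2945t) = 0.004814 → t = ln(207.72582)/0.2945 = 5.33622/0.2945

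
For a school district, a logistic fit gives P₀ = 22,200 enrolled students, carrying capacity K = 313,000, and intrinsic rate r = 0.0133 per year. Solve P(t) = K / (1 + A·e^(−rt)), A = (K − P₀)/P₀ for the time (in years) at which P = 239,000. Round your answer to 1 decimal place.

t ≈ 281.6 years

A = (313000 − 22200)/22200 = 13.0991
239000 = 313000/(1 + 13.0991·e^(−0.0133t)) → 1 + 13.0991·e^(−0.0133t) = 1.30962
e^(−0.0133t) = 0.023637 → t = ln(42.30655)/0.0133 = 3.74494/0.0133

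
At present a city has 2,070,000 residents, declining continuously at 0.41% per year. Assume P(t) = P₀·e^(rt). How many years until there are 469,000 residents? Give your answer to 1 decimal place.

t ≈ 362.1 years

469000 = 2070000 · e^(-0.0041·t)
t = ln(469000/2070000) / -0.0041 = ln(0.22657) / -0.0041 = -1.4847 / -0.0041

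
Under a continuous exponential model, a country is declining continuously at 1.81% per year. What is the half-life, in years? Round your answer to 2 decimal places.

half-life = ln(2) / |r| = 0.69315 / 0.0181

half-life ≈ 38.30 years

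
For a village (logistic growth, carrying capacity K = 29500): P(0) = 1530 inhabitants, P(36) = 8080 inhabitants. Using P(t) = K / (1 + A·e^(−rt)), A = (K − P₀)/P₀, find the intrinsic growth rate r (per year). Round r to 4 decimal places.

r ≈ 0.0536 per year

A = (29500 − 1530)/1530 = 18.28105
8080 = 29500/(1 + 18.28105·e^(−r·36)) → e^(−36r) = (3.65099 − 1)/18.28105 = 0.145013
r = −ln(0.145013)/36 = 1.93093/36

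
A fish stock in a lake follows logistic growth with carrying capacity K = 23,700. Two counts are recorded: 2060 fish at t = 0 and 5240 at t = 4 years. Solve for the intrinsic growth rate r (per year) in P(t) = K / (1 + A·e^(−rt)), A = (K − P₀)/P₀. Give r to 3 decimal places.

r ≈ 0.273 per year

A = (23700 − 2060)/2060 = 10.50485
5240 = 23700/(1 + 10.50485·e^(−r·4)) → e^(−4r) = (4.5229 − 1)/10.50485 = 0.335359
r = −ln(0.335359)/4 = 1.09255/4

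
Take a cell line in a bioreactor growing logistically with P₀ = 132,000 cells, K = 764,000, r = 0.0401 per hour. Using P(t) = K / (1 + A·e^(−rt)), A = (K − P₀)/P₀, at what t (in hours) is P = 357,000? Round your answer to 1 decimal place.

t ≈ 35.8 hours

A = (764000 − 132000)/132000 = 4.78788
357000 = 764000/(1 + 4.78788·e^(−0.0401t)) → 1 + 4.78788·e^(−0.0401t) = 2.14006
e^(−0.0401t) = 0.238113 → t = ln(4.19969)/0.0401 = 1.43501/0.0401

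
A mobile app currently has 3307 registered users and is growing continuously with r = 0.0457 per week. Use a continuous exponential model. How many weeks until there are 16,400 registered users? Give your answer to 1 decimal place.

t ≈ 35.0 weeks

16400 = 3307 · e^(0.0457·t)
t = ln(16400/3307) / 0.0457 = ln(4.95918) / 0.0457 = 1.60124 / 0.0457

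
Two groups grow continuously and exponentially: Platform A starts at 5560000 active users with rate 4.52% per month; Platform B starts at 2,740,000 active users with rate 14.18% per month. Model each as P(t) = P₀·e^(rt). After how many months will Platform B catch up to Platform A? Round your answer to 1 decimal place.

t ≈ 7.3 months

5560000·e^(0.0452t) = 2740000·e^(0.1418t)
5560000/2740000 = e^((0.1418 − 0.0452)t) → ln(2.0292) = 0.0966·t
t = 0.70764 / 0.0966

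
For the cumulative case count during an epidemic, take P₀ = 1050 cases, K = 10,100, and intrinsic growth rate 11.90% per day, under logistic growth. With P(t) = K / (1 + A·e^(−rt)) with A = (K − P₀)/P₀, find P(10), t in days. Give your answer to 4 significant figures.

≈ 2,788 cases

A = (10100 − 1050)/1050 = 8.61905
P(10) = 10100 / (1 + 8.61905·e^(−0.119·10)) = 10100 / (1 + 8.61905·0.304221)
= 10100 / 3.6221 ≈ 2788.44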